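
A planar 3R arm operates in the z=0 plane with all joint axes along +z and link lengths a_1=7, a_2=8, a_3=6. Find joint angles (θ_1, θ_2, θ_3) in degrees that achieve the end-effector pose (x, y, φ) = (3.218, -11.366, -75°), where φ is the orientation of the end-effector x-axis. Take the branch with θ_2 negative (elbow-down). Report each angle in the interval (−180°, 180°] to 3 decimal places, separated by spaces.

3.286 -135.001 56.715

wrist centre = target − a_3·(cos φ, sin φ) = (1.6651, -5.5704)
cos θ_2 = (33.8024−7²−8²)/(2·7·8) = -0.7071; θ_2 = -135.0012° (elbow-down)
β = atan2(-5.5704,1.6651) = -73.3578°; ψ = atan2(-5.6567,1.3430) = -76.6441°
θ_1 = β − ψ = 3.2862°
θ_3 = φ − θ_1 − θ_2 = 56.7150° (wrapped to (-180°,180°])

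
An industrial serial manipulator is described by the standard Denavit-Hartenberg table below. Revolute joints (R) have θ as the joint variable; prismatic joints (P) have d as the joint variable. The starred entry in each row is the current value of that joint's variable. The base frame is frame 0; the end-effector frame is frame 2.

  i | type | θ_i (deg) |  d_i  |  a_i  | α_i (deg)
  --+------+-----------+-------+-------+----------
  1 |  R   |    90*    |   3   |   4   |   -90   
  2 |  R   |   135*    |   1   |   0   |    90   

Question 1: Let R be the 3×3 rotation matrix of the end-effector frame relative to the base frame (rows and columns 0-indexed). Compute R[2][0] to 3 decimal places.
-0.707

End-effector x-axis (col 0 of R) = (-0.0000,-0.7071,-0.7071)
R[2][0] = -0.7071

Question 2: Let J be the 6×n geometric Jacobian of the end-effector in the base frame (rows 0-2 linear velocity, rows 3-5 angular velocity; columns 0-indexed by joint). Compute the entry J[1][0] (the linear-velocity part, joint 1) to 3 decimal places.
-1.000

axis z_0 = ẑ; lever o_n−o_0 = (-1.0000,4.0000,3.0000)
cross product → J_v[:, 0] = (-4.0000,-1.0000,0.0000)
J_ω[:, 0] = z_0
entry J[1][0] = -1.0000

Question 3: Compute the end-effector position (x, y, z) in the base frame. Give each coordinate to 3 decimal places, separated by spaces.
after link 1: o_1 = (0.0000, 4.0000, 3.0000)
after link 2: o_2 = (-1.0000, 4.0000, 3.0000)

-1.000 4.000 3.000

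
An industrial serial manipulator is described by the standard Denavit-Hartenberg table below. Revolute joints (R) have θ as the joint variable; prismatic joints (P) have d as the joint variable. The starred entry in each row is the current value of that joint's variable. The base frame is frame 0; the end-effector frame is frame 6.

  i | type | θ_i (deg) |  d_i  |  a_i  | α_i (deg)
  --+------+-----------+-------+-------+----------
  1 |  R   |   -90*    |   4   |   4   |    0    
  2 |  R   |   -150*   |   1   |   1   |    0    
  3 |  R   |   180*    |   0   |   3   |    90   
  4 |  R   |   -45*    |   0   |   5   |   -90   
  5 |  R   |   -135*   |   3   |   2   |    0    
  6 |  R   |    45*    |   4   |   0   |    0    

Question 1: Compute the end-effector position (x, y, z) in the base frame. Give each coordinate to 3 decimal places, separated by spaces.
after link 1: o_1 = (0.0000, -4.0000, 4.0000)
after link 2: o_2 = (-0.5000, -3.1340, 5.0000)
after link 3: o_3 = (1.0000, -5.7321, 5.0000)
after link 4: o_4 = (2.7678, -8.7939, 1.4645)
after link 5: o_5 = (2.1037, -10.4721, 4.5858)
after link 6: o_6 = (3.5179, -12.9216, 7.4142)

3.518 -12.922 7.414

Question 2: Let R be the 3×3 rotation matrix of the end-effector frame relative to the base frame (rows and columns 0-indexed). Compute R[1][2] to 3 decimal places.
-0.612

End-effector z-axis (col 2 of R) = (0.3536,-0.6124,0.7071)
R[1][2] = -0.6124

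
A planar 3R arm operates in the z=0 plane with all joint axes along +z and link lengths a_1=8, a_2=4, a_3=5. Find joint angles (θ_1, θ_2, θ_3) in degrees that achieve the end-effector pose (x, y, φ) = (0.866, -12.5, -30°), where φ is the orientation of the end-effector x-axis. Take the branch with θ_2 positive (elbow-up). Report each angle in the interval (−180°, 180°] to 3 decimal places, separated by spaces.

wrist centre = target − a_3·(cos φ, sin φ) = (-3.4641, -10.0000)
cos θ_2 = (112.0002−8²−4²)/(2·8·4) = 0.5000; θ_2 = 59.9998° (elbow-up)
β = atan2(-10.0000,-3.4641) = -109.1067°; ψ = atan2(3.4641,10.0000) = 19.1066°
θ_1 = β − ψ = -128.2133°
θ_3 = φ − θ_1 − θ_2 = 38.2135° (wrapped to (-180°,180°])

-128.213 60.000 38.213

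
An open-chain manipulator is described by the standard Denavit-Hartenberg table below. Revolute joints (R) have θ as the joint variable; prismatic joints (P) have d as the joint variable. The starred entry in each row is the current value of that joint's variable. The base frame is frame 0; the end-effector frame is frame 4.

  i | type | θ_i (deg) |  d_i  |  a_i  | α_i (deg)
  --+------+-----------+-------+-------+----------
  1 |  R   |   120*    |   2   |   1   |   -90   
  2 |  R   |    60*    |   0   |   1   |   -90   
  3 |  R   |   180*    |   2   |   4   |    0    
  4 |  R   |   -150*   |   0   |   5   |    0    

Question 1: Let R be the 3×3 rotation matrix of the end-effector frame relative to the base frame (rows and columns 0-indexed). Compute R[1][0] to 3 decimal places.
End-effector x-axis (col 0 of R) = (0.2165,0.6250,-0.7500)
R[1][0] = 0.6250

0.625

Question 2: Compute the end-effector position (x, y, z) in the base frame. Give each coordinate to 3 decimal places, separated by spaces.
2.199 1.192 -0.152

after link 1: o_1 = (-0.5000, 0.8660, 2.0000)
after link 2: o_2 = (-0.7500, 1.2990, 1.1340)
after link 3: o_3 = (1.1160, -1.9330, 3.5981)
after link 4: o_4 = (2.1986, 1.1920, -0.1519)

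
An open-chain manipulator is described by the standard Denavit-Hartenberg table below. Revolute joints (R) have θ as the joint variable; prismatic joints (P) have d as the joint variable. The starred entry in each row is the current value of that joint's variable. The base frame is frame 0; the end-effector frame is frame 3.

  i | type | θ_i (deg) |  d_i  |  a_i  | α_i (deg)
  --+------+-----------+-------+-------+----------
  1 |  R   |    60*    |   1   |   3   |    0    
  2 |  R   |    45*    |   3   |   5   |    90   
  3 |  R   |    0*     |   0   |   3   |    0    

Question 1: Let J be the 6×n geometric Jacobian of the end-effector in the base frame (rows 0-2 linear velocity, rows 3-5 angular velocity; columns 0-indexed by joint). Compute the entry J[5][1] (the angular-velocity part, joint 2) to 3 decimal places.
1.000

axis z_1 = (0.0000,0.0000,1.0000); lever o_n−o_1 = (-2.0706,7.7274,3.0000)
cross product → J_v[:, 1] = (-7.7274,-2.0706,0.0000)
J_ω[:, 1] = z_1
entry J[5][1] = 1.0000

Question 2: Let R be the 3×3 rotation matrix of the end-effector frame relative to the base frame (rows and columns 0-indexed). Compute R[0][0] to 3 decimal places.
End-effector x-axis (col 0 of R) = (-0.2588,0.9659,0.0000)
R[0][0] = -0.2588

-0.259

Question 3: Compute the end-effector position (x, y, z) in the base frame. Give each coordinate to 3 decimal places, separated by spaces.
after link 1: o_1 = (1.5000, 2.5981, 1.0000)
after link 2: o_2 = (0.2059, 7.4277, 4.0000)
after link 3: o_3 = (-0.5706, 10.3255, 4.0000)

-0.571 10.325 4.000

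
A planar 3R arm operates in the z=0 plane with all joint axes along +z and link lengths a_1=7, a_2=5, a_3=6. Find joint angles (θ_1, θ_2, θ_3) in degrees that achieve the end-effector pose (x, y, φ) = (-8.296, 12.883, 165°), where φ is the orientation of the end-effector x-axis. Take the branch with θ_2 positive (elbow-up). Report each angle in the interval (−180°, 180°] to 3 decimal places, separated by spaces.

90.003 29.998 44.999

wrist centre = target − a_3·(cos φ, sin φ) = (-2.5004, 11.3301)
cos θ_2 = (134.6231−7²−5²)/(2·7·5) = 0.8660; θ_2 = 29.9979° (elbow-up)
β = atan2(11.3301,-2.5004) = 102.4452°; ψ = atan2(2.4998,11.3302) = 12.4421°
θ_1 = β − ψ = 90.0031°
θ_3 = φ − θ_1 − θ_2 = 44.9991° (wrapped to (-180°,180°])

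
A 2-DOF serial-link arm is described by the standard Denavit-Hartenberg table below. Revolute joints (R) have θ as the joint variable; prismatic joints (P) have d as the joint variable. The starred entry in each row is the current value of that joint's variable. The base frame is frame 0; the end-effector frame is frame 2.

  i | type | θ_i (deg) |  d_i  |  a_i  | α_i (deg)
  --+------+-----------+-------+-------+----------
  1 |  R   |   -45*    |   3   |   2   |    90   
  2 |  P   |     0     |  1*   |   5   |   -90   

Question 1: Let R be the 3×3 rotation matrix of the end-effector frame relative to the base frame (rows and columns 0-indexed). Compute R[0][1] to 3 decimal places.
End-effector y-axis (col 1 of R) = (0.7071,0.7071,0.0000)
R[0][1] = 0.7071

0.707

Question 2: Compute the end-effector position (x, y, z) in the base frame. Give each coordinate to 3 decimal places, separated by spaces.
4.243 -5.657 3.000

after link 1: o_1 = (1.4142, -1.4142, 3.0000)
after link 2: o_2 = (4.2426, -5.6569, 3.0000)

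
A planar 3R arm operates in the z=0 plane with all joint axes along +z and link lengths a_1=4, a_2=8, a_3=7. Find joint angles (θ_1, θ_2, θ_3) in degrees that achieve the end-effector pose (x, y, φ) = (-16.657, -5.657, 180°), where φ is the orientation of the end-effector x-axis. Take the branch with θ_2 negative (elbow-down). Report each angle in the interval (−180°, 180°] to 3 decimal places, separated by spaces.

-119.281 -44.994 -15.724

wrist centre = target − a_3·(cos φ, sin φ) = (-9.6570, -5.6570)
cos θ_2 = (125.2593−4²−8²)/(2·4·8) = 0.7072; θ_2 = -44.9943° (elbow-down)
β = atan2(-5.6570,-9.6570) = -149.6385°; ψ = atan2(-5.6563,9.6574) = -30.3573°
θ_1 = β − ψ = -119.2813°
θ_3 = φ − θ_1 − θ_2 = -15.7244° (wrapped to (-180°,180°])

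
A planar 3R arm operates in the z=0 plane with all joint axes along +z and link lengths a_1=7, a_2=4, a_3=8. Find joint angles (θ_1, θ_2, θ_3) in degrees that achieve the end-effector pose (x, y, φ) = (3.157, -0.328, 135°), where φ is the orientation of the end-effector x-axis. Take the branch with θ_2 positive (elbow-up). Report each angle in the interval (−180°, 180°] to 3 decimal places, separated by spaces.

wrist centre = target − a_3·(cos φ, sin φ) = (8.8139, -5.9849)
cos θ_2 = (113.5025−7²−4²)/(2·7·4) = 0.8661; θ_2 = 29.9896° (elbow-up)
β = atan2(-5.9849,8.8139) = -34.1776°; ψ = atan2(1.9994,10.4645) = 10.8167°
θ_1 = β − ψ = -44.9943°
θ_3 = φ − θ_1 − θ_2 = 150.0047° (wrapped to (-180°,180°])

-44.994 29.990 150.005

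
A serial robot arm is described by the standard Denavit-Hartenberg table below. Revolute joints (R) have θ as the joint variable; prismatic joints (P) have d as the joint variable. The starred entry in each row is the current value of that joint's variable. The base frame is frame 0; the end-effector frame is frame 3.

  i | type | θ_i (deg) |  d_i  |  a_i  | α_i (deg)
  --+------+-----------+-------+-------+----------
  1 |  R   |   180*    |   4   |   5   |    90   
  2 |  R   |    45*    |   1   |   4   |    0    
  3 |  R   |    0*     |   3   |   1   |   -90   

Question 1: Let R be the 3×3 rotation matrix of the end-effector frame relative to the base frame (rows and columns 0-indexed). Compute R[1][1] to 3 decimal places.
-1.000

End-effector y-axis (col 1 of R) = (-0.0000,-1.0000,-0.0000)
R[1][1] = -1.0000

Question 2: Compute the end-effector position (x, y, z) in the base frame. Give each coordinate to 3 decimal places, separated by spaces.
after link 1: o_1 = (-5.0000, 0.0000, 4.0000)
after link 2: o_2 = (-7.8284, 1.0000, 6.8284)
after link 3: o_3 = (-8.5355, 4.0000, 7.5355)

-8.536 4.000 7.536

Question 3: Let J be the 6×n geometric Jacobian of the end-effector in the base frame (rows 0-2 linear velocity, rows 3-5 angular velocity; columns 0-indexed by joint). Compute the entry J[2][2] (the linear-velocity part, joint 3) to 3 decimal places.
axis z_2 = (0.0000,1.0000,0.0000); lever o_n−o_2 = (-0.7071,3.0000,0.7071)
cross product → J_v[:, 2] = (0.7071,-0.0000,0.7071)
J_ω[:, 2] = z_2
entry J[2][2] = 0.7071

0.707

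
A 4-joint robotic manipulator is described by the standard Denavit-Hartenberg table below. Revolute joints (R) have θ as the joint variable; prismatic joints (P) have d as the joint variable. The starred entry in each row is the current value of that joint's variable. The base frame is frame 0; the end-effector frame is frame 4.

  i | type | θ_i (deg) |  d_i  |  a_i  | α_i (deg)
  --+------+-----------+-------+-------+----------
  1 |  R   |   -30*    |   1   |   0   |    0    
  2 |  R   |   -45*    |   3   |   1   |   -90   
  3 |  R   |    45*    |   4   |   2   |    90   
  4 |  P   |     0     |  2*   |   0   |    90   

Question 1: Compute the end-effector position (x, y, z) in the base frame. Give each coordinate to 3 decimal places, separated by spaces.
4.855 -2.663 4.000

after link 1: o_1 = (0.0000, 0.0000, 1.0000)
after link 2: o_2 = (0.2588, -0.9659, 4.0000)
after link 3: o_3 = (4.4885, -1.2967, 2.5858)
after link 4: o_4 = (4.8546, -2.6627, 4.0000)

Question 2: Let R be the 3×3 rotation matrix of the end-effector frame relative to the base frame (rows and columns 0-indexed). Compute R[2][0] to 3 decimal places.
End-effector x-axis (col 0 of R) = (0.1830,-0.6830,-0.7071)
R[2][0] = -0.7071

-0.707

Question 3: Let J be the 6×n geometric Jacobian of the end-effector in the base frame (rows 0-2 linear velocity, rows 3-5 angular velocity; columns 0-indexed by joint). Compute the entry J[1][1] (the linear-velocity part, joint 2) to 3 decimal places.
axis z_1 = (0.0000,0.0000,1.0000); lever o_n−o_1 = (4.8546,-2.6627,3.0000)
cross product → J_v[:, 1] = (2.6627,4.8546,-0.0000)
J_ω[:, 1] = z_1
entry J[1][1] = 4.8546

4.855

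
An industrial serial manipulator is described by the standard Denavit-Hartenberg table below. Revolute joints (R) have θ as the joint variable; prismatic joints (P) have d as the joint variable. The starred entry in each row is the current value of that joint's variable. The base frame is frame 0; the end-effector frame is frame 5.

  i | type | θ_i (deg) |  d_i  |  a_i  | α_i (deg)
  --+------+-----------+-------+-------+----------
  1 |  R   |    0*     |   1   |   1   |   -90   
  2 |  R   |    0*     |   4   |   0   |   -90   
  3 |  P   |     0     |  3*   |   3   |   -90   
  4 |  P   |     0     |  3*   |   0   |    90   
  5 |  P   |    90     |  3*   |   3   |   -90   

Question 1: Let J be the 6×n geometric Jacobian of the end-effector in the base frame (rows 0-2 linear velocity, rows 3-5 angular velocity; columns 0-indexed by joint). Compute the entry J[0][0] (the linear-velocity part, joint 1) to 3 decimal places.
axis z_0 = ẑ; lever o_n−o_0 = (4.0000,-2.0000,-5.0000)
cross product → J_v[:, 0] = (2.0000,4.0000,-0.0000)
J_ω[:, 0] = z_0
entry J[0][0] = 2.0000

2.000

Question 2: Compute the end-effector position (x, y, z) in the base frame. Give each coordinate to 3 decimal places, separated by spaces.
after link 1: o_1 = (1.0000, 0.0000, 1.0000)
after link 2: o_2 = (1.0000, 4.0000, 1.0000)
after link 3: o_3 = (4.0000, 4.0000, -2.0000)
after link 4: o_4 = (4.0000, 1.0000, -2.0000)
after link 5: o_5 = (4.0000, -2.0000, -5.0000)

4.000 -2.000 -5.000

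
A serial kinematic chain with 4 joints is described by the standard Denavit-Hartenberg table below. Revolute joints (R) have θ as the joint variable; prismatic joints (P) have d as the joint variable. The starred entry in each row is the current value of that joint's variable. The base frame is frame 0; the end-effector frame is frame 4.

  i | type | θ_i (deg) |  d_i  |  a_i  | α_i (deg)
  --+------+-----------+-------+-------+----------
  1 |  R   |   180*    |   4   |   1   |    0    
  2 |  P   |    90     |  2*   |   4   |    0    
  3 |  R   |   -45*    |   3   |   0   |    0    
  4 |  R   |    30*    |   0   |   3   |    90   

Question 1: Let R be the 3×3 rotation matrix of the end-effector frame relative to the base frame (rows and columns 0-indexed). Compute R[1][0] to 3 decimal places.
End-effector x-axis (col 0 of R) = (-0.2588,-0.9659,0.0000)
R[1][0] = -0.9659

-0.966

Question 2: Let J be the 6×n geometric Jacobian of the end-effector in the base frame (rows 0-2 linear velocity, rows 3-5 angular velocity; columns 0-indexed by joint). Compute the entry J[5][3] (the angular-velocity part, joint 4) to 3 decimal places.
1.000

axis z_3 = (0.0000,0.0000,1.0000); lever o_n−o_3 = (-0.7765,-2.8978,0.0000)
cross product → J_v[:, 3] = (2.8978,-0.7765,0.0000)
J_ω[:, 3] = z_3
entry J[5][3] = 1.0000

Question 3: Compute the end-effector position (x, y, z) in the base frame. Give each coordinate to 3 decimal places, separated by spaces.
after link 1: o_1 = (-1.0000, 0.0000, 4.0000)
after link 2: o_2 = (-1.0000, -4.0000, 6.0000)
after link 3: o_3 = (-1.0000, -4.0000, 9.0000)
after link 4: o_4 = (-1.7765, -6.8978, 9.0000)

-1.776 -6.898 9.000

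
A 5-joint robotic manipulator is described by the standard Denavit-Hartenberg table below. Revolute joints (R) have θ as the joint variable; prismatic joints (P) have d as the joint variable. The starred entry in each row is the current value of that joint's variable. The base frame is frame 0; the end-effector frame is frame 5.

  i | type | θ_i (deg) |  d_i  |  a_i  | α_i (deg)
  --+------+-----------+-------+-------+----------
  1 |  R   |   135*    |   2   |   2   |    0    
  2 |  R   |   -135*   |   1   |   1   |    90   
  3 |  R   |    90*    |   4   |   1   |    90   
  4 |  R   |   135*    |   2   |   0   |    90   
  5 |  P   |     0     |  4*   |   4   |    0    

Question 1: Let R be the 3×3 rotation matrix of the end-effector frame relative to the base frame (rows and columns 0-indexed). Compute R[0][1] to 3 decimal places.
End-effector y-axis (col 1 of R) = (1.0000,-0.0000,-0.0000)
R[0][1] = 1.0000

1.000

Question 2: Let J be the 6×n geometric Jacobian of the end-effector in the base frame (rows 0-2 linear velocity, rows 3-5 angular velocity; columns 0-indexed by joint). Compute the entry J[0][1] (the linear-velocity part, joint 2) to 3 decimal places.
axis z_1 = (0.0000,0.0000,1.0000); lever o_n−o_1 = (3.0000,-9.6569,2.0000)
cross product → J_v[:, 1] = (9.6569,3.0000,-0.0000)
J_ω[:, 1] = z_1
entry J[0][1] = 9.6569

9.657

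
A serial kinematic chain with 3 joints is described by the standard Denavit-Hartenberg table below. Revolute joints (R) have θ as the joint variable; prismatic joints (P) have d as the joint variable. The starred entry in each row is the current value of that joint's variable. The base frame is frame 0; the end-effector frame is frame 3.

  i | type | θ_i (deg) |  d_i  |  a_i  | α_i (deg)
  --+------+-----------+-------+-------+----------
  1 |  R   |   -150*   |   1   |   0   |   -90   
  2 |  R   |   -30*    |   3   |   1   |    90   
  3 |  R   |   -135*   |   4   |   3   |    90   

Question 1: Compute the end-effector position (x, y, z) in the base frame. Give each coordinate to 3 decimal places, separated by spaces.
after link 1: o_1 = (0.0000, 0.0000, 1.0000)
after link 2: o_2 = (0.7500, -3.0311, 1.5000)
after link 3: o_3 = (3.0124, 0.7246, 3.9034)

3.012 0.725 3.903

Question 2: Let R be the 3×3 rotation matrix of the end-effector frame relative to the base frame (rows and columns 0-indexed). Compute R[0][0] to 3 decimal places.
0.177

End-effector x-axis (col 0 of R) = (0.1768,0.9186,-0.3536)
R[0][0] = 0.1768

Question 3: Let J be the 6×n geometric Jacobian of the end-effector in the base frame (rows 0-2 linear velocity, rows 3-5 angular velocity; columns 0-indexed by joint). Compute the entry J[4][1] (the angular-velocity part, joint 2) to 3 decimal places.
axis z_1 = (0.5000,-0.8660,0.0000); lever o_n−o_1 = (3.0124,0.7246,2.9034)
cross product → J_v[:, 1] = (-2.5145,-1.4517,2.9711)
J_ω[:, 1] = z_1
entry J[4][1] = -0.8660

-0.866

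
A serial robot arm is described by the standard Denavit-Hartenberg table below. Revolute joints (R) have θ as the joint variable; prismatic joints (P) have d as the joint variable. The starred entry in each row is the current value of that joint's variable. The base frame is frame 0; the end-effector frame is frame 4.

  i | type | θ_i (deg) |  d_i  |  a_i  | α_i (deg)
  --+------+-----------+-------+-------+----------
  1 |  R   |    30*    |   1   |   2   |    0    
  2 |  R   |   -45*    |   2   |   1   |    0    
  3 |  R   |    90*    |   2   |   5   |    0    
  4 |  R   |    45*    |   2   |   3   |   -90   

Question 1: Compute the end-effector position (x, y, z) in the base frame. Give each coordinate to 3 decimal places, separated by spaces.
after link 1: o_1 = (1.7321, 1.0000, 1.0000)
after link 2: o_2 = (2.6980, 0.7412, 3.0000)
after link 3: o_3 = (3.9921, 5.5708, 5.0000)
after link 4: o_4 = (2.4921, 8.1689, 7.0000)

2.492 8.169 7.000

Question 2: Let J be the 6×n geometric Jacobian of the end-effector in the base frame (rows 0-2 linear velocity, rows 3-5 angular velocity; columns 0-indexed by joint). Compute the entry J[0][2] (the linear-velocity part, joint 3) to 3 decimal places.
-7.428

axis z_2 = (0.0000,0.0000,1.0000); lever o_n−o_2 = (-0.2059,7.4277,4.0000)
cross product → J_v[:, 2] = (-7.4277,-0.2059,0.0000)
J_ω[:, 2] = z_2
entry J[0][2] = -7.4277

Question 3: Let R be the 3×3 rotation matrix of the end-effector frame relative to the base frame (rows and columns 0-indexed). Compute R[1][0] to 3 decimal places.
End-effector x-axis (col 0 of R) = (-0.5000,0.8660,0.0000)
R[1][0] = 0.8660

0.866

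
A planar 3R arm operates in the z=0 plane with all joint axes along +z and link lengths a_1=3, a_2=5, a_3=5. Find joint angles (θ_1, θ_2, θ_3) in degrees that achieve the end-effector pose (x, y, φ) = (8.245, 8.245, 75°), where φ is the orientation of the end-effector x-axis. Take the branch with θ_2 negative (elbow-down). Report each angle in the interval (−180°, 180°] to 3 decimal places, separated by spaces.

45.002 -30.004 60.001

wrist centre = target − a_3·(cos φ, sin φ) = (6.9509, 3.4154)
cos θ_2 = (59.9798−3²−5²)/(2·3·5) = 0.8660; θ_2 = -30.0035° (elbow-down)
β = atan2(3.4154,6.9509) = 26.1675°; ψ = atan2(-2.5003,7.3300) = -18.8346°
θ_1 = β − ψ = 45.0021°
θ_3 = φ − θ_1 − θ_2 = 60.0014° (wrapped to (-180°,180°])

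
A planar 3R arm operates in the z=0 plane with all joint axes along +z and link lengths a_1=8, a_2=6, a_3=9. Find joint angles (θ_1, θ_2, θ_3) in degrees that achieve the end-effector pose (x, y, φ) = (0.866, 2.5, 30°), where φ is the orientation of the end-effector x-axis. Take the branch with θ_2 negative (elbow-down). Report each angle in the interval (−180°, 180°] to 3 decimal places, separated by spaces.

-117.796 -120.000 -92.204

wrist centre = target − a_3·(cos φ, sin φ) = (-6.9282, -2.0000)
cos θ_2 = (52.0004−8²−6²)/(2·8·6) = -0.5000; θ_2 = -119.9998° (elbow-down)
β = atan2(-2.0000,-6.9282) = -163.8979°; ψ = atan2(-5.1962,5.0000) = -46.1021°
θ_1 = β − ψ = -117.7959°
θ_3 = φ − θ_1 − θ_2 = -92.2044° (wrapped to (-180°,180°])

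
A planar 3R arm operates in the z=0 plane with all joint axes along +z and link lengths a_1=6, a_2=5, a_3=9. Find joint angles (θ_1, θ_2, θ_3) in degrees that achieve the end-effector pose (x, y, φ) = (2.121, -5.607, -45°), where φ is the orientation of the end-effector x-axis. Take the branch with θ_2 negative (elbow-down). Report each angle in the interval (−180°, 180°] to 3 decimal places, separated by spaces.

-134.995 -134.997 -135.008

wrist centre = target − a_3·(cos φ, sin φ) = (-4.2430, 0.7570)
cos θ_2 = (18.5757−6²−5²)/(2·6·5) = -0.7071; θ_2 = -134.9971° (elbow-down)
β = atan2(0.7570,-4.2430) = 169.8846°; ψ = atan2(-3.5357,2.4646) = -55.1208°
θ_1 = β − ψ = 225.0054°
θ_3 = φ − θ_1 − θ_2 = -135.0082° (wrapped to (-180°,180°])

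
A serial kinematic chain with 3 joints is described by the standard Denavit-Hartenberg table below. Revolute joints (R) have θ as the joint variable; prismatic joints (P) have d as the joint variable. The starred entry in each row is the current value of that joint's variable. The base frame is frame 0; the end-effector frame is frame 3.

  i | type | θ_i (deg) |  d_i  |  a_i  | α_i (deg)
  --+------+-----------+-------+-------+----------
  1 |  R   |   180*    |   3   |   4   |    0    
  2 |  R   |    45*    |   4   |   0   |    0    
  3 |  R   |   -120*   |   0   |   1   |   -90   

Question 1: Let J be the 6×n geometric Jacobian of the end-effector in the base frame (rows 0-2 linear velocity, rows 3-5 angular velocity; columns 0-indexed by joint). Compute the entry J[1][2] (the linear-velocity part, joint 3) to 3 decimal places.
-0.259

axis z_2 = (0.0000,0.0000,1.0000); lever o_n−o_2 = (-0.2588,0.9659,0.0000)
cross product → J_v[:, 2] = (-0.9659,-0.2588,0.0000)
J_ω[:, 2] = z_2
entry J[1][2] = -0.2588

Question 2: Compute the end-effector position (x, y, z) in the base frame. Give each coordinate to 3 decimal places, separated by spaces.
-4.259 0.966 7.000

after link 1: o_1 = (-4.0000, 0.0000, 3.0000)
after link 2: o_2 = (-4.0000, 0.0000, 7.0000)
after link 3: o_3 = (-4.2588, 0.9659, 7.0000)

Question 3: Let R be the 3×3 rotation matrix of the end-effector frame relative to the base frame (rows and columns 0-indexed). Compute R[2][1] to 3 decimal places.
End-effector y-axis (col 1 of R) = (-0.0000,-0.0000,-1.0000)
R[2][1] = -1.0000

-1.000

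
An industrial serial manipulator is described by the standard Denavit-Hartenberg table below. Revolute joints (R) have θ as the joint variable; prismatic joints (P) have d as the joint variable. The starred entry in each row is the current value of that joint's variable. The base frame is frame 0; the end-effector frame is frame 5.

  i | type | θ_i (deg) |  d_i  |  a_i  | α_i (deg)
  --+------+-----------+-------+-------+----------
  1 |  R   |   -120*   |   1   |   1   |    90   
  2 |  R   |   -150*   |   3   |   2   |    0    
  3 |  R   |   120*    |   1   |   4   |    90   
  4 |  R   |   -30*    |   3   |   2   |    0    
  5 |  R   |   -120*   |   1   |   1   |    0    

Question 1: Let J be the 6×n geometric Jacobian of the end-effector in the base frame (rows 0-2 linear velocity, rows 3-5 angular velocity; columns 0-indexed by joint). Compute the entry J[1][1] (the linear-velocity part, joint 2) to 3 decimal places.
-5.973

axis z_1 = (-0.8660,0.5000,0.0000); lever o_n−o_1 = (-2.4061,0.8325,-6.8971)
cross product → J_v[:, 1] = (-3.4486,-5.9731,0.4821)
J_ω[:, 1] = z_1
entry J[1][1] = -5.9731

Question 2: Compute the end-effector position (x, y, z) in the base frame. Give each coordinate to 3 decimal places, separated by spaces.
after link 1: o_1 = (-0.5000, -0.8660, 1.0000)
after link 2: o_2 = (-2.2321, 2.1340, 0.0000)
after link 3: o_3 = (-4.8301, -0.3660, -2.0000)
after link 4: o_4 = (-3.9641, -0.8660, -5.4641)
after link 5: o_5 = (-2.9061, -0.0335, -5.8971)

-2.906 -0.033 -5.897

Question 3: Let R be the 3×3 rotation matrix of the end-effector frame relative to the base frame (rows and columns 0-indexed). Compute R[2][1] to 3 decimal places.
End-effector y-axis (col 1 of R) = (0.5335,-0.8080,-0.2500)
R[2][1] = -0.2500

-0.250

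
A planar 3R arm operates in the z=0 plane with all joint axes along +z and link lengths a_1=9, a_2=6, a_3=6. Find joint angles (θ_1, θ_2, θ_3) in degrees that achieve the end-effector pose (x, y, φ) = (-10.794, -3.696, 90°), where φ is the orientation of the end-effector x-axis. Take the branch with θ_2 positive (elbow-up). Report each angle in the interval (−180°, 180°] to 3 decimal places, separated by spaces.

-150.003 30.008 -150.005

wrist centre = target − a_3·(cos φ, sin φ) = (-10.7940, -9.6960)
cos θ_2 = (210.5229−9²−6²)/(2·9·6) = 0.8660; θ_2 = 30.0084° (elbow-up)
β = atan2(-9.6960,-10.7940) = -138.0674°; ψ = atan2(3.0008,14.1957) = 11.9358°
θ_1 = β − ψ = -150.0031°
θ_3 = φ − θ_1 − θ_2 = -150.0052° (wrapped to (-180°,180°])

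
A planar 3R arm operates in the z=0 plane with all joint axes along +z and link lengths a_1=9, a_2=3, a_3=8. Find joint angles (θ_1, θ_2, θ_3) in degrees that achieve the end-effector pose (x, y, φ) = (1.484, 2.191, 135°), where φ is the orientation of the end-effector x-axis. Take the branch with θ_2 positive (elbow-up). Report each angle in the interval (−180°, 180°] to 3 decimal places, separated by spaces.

wrist centre = target − a_3·(cos φ, sin φ) = (7.1409, -3.4659)
cos θ_2 = (63.0039−9²−3²)/(2·9·3) = -0.4999; θ_2 = 119.9952° (elbow-up)
β = atan2(-3.4659,7.1409) = -25.8899°; ψ = atan2(2.5982,7.5002) = 19.1070°
θ_1 = β − ψ = -44.9968°
θ_3 = φ − θ_1 − θ_2 = 60.0017° (wrapped to (-180°,180°])

-44.997 119.995 60.002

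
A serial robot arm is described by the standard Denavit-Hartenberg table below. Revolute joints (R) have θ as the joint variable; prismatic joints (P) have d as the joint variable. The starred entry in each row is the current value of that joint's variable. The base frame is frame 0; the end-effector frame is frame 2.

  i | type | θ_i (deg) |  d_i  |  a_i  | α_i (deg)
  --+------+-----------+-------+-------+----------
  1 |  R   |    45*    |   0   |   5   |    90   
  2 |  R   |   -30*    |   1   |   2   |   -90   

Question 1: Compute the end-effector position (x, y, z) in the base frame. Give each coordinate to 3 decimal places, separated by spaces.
5.467 4.053 -1.000

after link 1: o_1 = (3.5355, 3.5355, 0.0000)
after link 2: o_2 = (5.4674, 4.0532, -1.0000)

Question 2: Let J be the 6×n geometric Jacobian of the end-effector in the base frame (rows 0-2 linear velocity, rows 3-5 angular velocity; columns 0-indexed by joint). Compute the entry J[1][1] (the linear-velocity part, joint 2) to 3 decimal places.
0.707

axis z_1 = (0.7071,-0.7071,0.0000); lever o_n−o_1 = (1.9319,0.5176,-1.0000)
cross product → J_v[:, 1] = (0.7071,0.7071,1.7321)
J_ω[:, 1] = z_1
entry J[1][1] = 0.7071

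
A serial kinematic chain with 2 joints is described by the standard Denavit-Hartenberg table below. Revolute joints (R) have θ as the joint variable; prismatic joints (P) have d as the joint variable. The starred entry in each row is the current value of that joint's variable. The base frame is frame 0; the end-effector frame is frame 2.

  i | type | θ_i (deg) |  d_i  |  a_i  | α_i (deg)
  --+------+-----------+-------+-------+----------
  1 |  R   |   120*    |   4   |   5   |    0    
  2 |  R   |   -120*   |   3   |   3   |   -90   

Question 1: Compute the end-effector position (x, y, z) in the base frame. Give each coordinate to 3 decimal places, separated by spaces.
0.500 4.330 7.000

after link 1: o_1 = (-2.5000, 4.3301, 4.0000)
after link 2: o_2 = (0.5000, 4.3301, 7.0000)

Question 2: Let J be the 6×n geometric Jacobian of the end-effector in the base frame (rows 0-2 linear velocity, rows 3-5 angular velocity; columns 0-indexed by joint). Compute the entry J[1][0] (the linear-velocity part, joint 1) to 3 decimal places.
0.500

axis z_0 = ẑ; lever o_n−o_0 = (0.5000,4.3301,7.0000)
cross product → J_v[:, 0] = (-4.3301,0.5000,0.0000)
J_ω[:, 0] = z_0
entry J[1][0] = 0.5000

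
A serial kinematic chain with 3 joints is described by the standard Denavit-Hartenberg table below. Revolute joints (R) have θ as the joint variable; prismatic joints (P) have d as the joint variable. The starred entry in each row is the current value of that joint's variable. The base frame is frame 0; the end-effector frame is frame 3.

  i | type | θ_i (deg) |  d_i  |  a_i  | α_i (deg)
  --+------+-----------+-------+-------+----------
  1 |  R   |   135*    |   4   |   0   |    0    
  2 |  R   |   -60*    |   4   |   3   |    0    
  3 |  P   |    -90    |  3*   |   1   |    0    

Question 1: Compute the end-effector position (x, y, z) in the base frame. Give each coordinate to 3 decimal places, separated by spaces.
after link 1: o_1 = (0.0000, 0.0000, 4.0000)
after link 2: o_2 = (0.7765, 2.8978, 8.0000)
after link 3: o_3 = (1.7424, 2.6390, 11.0000)

1.742 2.639 11.000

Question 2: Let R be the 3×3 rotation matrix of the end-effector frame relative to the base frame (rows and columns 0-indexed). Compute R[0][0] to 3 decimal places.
End-effector x-axis (col 0 of R) = (0.9659,-0.2588,0.0000)
R[0][0] = 0.9659

0.966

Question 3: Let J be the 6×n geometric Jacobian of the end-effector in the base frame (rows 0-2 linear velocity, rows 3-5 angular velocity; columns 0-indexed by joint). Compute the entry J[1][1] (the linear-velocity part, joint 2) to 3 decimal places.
axis z_1 = (0.0000,0.0000,1.0000); lever o_n−o_1 = (1.7424,2.6390,7.0000)
cross product → J_v[:, 1] = (-2.6390,1.7424,0.0000)
J_ω[:, 1] = z_1
entry J[1][1] = 1.7424

1.742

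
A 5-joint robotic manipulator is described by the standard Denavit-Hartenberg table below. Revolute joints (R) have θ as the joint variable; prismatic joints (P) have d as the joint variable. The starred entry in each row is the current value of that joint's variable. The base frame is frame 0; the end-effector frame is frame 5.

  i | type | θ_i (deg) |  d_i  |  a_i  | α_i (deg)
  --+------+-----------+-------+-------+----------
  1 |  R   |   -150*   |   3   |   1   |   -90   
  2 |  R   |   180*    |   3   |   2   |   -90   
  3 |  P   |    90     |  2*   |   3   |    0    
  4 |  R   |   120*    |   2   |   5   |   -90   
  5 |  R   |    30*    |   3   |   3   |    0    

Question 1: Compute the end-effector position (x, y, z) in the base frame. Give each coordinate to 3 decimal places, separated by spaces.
after link 1: o_1 = (-0.8660, -0.5000, 3.0000)
after link 2: o_2 = (2.3660, -2.0981, 3.0000)
after link 3: o_3 = (0.8660, 0.5000, 5.0000)
after link 4: o_4 = (-1.6340, -3.8301, 7.0000)
after link 5: o_5 = (-0.3349, -7.5801, 5.5000)

-0.335 -7.580 5.500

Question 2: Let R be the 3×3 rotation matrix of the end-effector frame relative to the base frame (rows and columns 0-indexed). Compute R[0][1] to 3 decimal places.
0.250

End-effector y-axis (col 1 of R) = (0.2500,0.4330,-0.8660)
R[0][1] = 0.2500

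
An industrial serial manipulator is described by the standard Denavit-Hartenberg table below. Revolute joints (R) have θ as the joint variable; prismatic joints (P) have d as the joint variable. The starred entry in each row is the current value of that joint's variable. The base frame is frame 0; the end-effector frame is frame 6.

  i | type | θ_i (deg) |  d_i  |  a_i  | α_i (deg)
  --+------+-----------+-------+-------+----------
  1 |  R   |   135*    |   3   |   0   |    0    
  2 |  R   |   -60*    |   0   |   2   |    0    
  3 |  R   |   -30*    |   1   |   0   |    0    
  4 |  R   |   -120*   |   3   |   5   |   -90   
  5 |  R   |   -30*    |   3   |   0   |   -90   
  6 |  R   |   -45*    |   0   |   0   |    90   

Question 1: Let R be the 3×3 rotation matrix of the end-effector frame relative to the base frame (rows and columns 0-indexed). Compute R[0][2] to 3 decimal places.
0.525

End-effector z-axis (col 2 of R) = (0.5245,0.7745,-0.3536)
R[0][2] = 0.5245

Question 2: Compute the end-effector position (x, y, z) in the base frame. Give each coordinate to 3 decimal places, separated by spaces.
4.710 -2.121 7.000

after link 1: o_1 = (0.0000, 0.0000, 3.0000)
after link 2: o_2 = (0.5176, 1.9319, 3.0000)
after link 3: o_3 = (0.5176, 1.9319, 4.0000)
after link 4: o_4 = (1.8117, -2.8978, 7.0000)
after link 5: o_5 = (4.7095, -2.1213, 7.0000)
after link 6: o_6 = (4.7095, -2.1213, 7.0000)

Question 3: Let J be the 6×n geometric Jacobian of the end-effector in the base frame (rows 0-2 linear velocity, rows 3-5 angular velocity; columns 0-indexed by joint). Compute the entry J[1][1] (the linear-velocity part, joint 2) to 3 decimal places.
4.710

axis z_1 = (0.0000,0.0000,1.0000); lever o_n−o_1 = (4.7095,-2.1213,4.0000)
cross product → J_v[:, 1] = (2.1213,4.7095,-0.0000)
J_ω[:, 1] = z_1
entry J[1][1] = 4.7095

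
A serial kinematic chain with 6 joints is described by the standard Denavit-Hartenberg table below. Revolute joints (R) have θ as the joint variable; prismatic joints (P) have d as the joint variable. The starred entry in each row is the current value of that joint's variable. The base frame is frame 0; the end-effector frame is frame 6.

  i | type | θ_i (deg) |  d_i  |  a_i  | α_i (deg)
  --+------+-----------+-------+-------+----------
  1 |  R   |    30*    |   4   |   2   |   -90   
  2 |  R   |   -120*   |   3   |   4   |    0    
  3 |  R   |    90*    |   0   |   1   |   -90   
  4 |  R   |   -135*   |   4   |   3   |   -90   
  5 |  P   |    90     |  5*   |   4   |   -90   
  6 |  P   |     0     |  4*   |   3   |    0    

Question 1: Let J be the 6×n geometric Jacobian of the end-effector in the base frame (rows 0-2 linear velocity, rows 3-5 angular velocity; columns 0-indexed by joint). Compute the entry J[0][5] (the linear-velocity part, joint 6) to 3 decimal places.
prismatic axis z_5 = (0.8839,-0.3062,0.3536)
J_v[:, 5] = z_5; J_ω[:, 5] = (0,0,0)
entry J[0][5] = 0.8839

0.884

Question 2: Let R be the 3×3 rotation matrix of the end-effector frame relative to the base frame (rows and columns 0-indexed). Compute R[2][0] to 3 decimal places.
0.866

End-effector x-axis (col 0 of R) = (-0.4330,-0.2500,0.8660)
R[2][0] = 0.8660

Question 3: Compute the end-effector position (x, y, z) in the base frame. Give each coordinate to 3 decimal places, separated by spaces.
-0.281 6.568 12.683

after link 1: o_1 = (1.7321, 1.0000, 4.0000)
after link 2: o_2 = (-1.5000, 2.5981, 7.4641)
after link 3: o_3 = (-0.7500, 3.0311, 7.9641)
after link 4: o_4 = (-1.6696, 4.9496, 3.4393)
after link 5: o_5 = (-2.5178, 8.5424, 8.6712)
after link 6: o_6 = (-0.2813, 6.5677, 12.6835)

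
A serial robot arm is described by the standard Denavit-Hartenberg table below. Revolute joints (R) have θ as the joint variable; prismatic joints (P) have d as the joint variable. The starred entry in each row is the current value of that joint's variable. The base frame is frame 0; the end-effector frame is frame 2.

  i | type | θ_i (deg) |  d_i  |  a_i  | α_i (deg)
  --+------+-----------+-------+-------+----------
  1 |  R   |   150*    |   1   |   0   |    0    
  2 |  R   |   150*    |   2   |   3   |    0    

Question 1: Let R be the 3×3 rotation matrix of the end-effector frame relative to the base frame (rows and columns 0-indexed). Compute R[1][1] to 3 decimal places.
0.500

End-effector y-axis (col 1 of R) = (0.8660,0.5000,0.0000)
R[1][1] = 0.5000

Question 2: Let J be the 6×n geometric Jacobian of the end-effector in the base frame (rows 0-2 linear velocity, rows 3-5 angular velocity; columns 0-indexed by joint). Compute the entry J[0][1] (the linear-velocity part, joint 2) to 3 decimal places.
2.598

axis z_1 = (0.0000,0.0000,1.0000); lever o_n−o_1 = (1.5000,-2.5981,2.0000)
cross product → J_v[:, 1] = (2.5981,1.5000,-0.0000)
J_ω[:, 1] = z_1
entry J[0][1] = 2.5981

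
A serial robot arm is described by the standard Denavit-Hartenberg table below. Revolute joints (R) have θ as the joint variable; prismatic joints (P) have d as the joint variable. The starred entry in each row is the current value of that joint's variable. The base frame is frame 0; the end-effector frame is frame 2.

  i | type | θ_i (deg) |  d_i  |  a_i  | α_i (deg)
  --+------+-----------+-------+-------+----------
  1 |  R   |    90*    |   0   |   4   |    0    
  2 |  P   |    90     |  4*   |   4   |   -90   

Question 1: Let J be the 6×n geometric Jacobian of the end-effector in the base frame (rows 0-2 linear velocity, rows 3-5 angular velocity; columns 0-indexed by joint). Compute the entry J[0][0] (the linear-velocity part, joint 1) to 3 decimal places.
-4.000

axis z_0 = ẑ; lever o_n−o_0 = (-4.0000,4.0000,4.0000)
cross product → J_v[:, 0] = (-4.0000,-4.0000,0.0000)
J_ω[:, 0] = z_0
entry J[0][0] = -4.0000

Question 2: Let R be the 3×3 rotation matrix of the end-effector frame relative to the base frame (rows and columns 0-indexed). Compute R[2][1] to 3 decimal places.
End-effector y-axis (col 1 of R) = (-0.0000,-0.0000,-1.0000)
R[2][1] = -1.0000

-1.000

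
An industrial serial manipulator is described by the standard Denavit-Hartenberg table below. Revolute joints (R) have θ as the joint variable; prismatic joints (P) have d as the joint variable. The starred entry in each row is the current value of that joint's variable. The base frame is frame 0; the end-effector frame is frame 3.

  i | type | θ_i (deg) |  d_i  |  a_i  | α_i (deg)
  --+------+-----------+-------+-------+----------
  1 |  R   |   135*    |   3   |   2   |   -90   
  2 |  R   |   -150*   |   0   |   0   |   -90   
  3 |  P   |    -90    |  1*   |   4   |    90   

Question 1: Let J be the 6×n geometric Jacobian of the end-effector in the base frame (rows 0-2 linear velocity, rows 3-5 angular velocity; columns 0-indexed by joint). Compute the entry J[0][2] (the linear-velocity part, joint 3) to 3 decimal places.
prismatic axis z_2 = (-0.3536,0.3536,0.8660)
J_v[:, 2] = z_2; J_ω[:, 2] = (0,0,0)
entry J[0][2] = -0.3536

-0.354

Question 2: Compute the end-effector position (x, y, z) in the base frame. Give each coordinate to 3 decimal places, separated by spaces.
after link 1: o_1 = (-1.4142, 1.4142, 3.0000)
after link 2: o_2 = (-1.4142, 1.4142, 3.0000)
after link 3: o_3 = (-4.5962, -1.0607, 3.8660)

-4.596 -1.061 3.866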